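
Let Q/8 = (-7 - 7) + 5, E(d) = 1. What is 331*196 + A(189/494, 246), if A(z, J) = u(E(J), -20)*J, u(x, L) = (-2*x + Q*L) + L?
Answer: 413704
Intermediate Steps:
Q = -72 (Q = 8*((-7 - 7) + 5) = 8*(-14 + 5) = 8*(-9) = -72)
u(x, L) = -71*L - 2*x (u(x, L) = (-2*x - 72*L) + L = (-72*L - 2*x) + L = -71*L - 2*x)
A(z, J) = 1418*J (A(z, J) = (-71*(-20) - 2*1)*J = (1420 - 2)*J = 1418*J)
331*196 + A(189/494, 246) = 331*196 + 1418*246 = 64876 + 348828 = 413704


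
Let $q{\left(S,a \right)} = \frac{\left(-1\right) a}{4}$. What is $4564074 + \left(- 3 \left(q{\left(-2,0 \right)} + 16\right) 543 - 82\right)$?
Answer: $4537928$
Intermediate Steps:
$q{\left(S,a \right)} = - \frac{a}{4}$ ($q{\left(S,a \right)} = - a \frac{1}{4} = - \frac{a}{4}$)
$4564074 + \left(- 3 \left(q{\left(-2,0 \right)} + 16\right) 543 - 82\right) = 4564074 + \left(- 3 \left(\left(- \frac{1}{4}\right) 0 + 16\right) 543 - 82\right) = 4564074 + \left(- 3 \left(0 + 16\right) 543 + \left(-364 + 282\right)\right) = 4564074 + \left(\left(-3\right) 16 \cdot 543 - 82\right) = 4564074 - 26146 = 4537928$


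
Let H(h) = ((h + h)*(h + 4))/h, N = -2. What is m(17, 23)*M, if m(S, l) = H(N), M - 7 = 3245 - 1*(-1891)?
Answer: 20572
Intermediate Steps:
H(h) = 8 + 2*h (H(h) = ((2*h)*(4 + h))/h = (2*h*(4 + h))/h = 8 + 2*h)
M = 5143 (M = 7 + (3245 - 1*(-1891)) = 7 + (3245 + 1891) = 7 + 5136 = 5143)
m(S, l) = 4 (m(S, l) = 8 + 2*(-2) = 8 - 4 = 4)
m(17, 23)*M = 4*5143 = 20572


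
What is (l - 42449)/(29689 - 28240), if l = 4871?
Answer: -12526/483 ≈ -25.934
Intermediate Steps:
(l - 42449)/(29689 - 28240) = (4871 - 42449)/(29689 - 28240) = -37578/1449 = -37578*1/1449 = -12526/483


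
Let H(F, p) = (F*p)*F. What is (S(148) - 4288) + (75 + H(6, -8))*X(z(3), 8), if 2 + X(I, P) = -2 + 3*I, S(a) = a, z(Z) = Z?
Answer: -5205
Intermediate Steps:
H(F, p) = p*F²
X(I, P) = -4 + 3*I (X(I, P) = -2 + (-2 + 3*I) = -4 + 3*I)
(S(148) - 4288) + (75 + H(6, -8))*X(z(3), 8) = (148 - 4288) + (75 - 8*6²)*(-4 + 3*3) = -4140 + (75 - 8*36)*(-4 + 9) = -4140 + (75 - 288)*5 = -4140 - 213*5 = -4140 - 1065 = -5205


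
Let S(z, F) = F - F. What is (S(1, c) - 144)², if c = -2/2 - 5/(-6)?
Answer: 20736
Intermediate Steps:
c = -⅙ (c = -2*½ - 5*(-⅙) = -1 + ⅚ = -⅙ ≈ -0.16667)
S(z, F) = 0
(S(1, c) - 144)² = (0 - 144)² = (-144)² = 20736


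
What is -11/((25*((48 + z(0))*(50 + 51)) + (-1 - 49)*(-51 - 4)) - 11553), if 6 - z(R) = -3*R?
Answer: -11/127547 ≈ -8.6243e-5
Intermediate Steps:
z(R) = 6 + 3*R (z(R) = 6 - (-3)*R = 6 + 3*R)
-11/((25*((48 + z(0))*(50 + 51)) + (-1 - 49)*(-51 - 4)) - 11553) = -11/((25*((48 + (6 + 3*0))*(50 + 51)) + (-1 - 49)*(-51 - 4)) - 11553) = -11/((25*((48 + (6 + 0))*101) - 50*(-55)) - 11553) = -11/((25*((48 + 6)*101) + 2750) - 11553) = -11/((25*(54*101) + 2750) - 11553) = -11/((25*5454 + 2750) - 11553) = -11/((136350 + 2750) - 11553) = -11/(139100 - 11553) = -11/127547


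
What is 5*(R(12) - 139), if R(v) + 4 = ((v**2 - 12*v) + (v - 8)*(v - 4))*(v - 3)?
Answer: 725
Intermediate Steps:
R(v) = -4 + (-3 + v)*(v**2 - 12*v + (-8 + v)*(-4 + v)) (R(v) = -4 + ((v**2 - 12*v) + (v - 8)*(v - 4))*(v - 3) = -4 + ((v**2 - 12*v) + (-8 + v)*(-4 + v))*(-3 + v) = -4 + (v**2 - 12*v + (-8 + v)*(-4 + v))*(-3 + v) = -4 + (-3 + v)*(v**2 - 12*v + (-8 + v)*(-4 + v)))
5*(R(12) - 139) = 5*((-100 - 30*12**2 + 2*12**3 + 104*12) - 139) = 5*((-100 - 30*144 + 2*1728 + 1248) - 139) = 5*((-100 - 4320 + 3456 + 1248) - 139) = 5*(284 - 139) = 5*145 = 725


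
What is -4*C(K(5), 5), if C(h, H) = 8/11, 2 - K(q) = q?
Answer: -32/11 ≈ -2.9091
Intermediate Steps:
K(q) = 2 - q
C(h, H) = 8/11 (C(h, H) = 8*(1/11) = 8/11)
-4*C(K(5), 5) = -4*8/11 = -32/11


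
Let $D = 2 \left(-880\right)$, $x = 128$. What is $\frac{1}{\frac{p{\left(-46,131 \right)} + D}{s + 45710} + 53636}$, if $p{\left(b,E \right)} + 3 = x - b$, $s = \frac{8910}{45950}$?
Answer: $\frac{210038341}{11265609156421} \approx 1.8644 \cdot 10^{-5}$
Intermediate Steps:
$s = \frac{891}{4595}$ ($s = 8910 \cdot \frac{1}{45950} = \frac{891}{4595} \approx 0.19391$)
$D = -1760$
$p{\left(b,E \right)} = 125 - b$ ($p{\left(b,E \right)} = -3 - \left(-128 + b\right) = 125 - b$)
$\frac{1}{\frac{p{\left(-46,131 \right)} + D}{s + 45710} + 53636} = \frac{1}{\frac{\left(125 - -46\right) - 1760}{\frac{891}{4595} + 45710} + 53636} = \frac{1}{\frac{\left(125 + 46\right) - 1760}{\frac{210038341}{4595}} + 53636} = \frac{1}{\left(171 - 1760\right) \frac{4595}{210038341} + 53636} = \frac{1}{\left(-1589\right) \frac{4595}{210038341} + 53636} = \frac{1}{- \frac{7301455}{210038341} + 53636} = \frac{1}{\frac{11265609156421}{210038341}} = \frac{210038341}{11265609156421}$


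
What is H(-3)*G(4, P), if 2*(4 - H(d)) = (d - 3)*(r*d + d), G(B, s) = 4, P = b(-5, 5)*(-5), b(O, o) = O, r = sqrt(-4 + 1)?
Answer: -20 - 36*I*sqrt(3) ≈ -20.0 - 62.354*I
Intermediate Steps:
r = I*sqrt(3) (r = sqrt(-3) = I*sqrt(3) ≈ 1.732*I)
P = 25 (P = -5*(-5) = 25)
H(d) = 4 - (-3 + d)*(d + I*d*sqrt(3))/2 (H(d) = 4 - (d - 3)*((I*sqrt(3))*d + d)/2 = 4 - (-3 + d)*(I*d*sqrt(3) + d)/2 = 4 - (-3 + d)*(d + I*d*sqrt(3))/2)
H(-3)*G(4, P) = (4 - 1/2*(-3)**2 + (3/2)*(-3) - 1/2*I*sqrt(3)*(-3)**2 + (3/2)*I*(-3)*sqrt(3))*4 = (4 - 1/2*9 - 9/2 - 1/2*I*sqrt(3)*9 - 9*I*sqrt(3)/2)*4 = (4 - 9/2 - 9/2 - 9*I*sqrt(3)/2 - 9*I*sqrt(3)/2)*4 = (-5 - 9*I*sqrt(3))*4 = -20 - 36*I*sqrt(3)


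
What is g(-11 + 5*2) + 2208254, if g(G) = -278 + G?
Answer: 2207975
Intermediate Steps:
g(-11 + 5*2) + 2208254 = (-278 + (-11 + 5*2)) + 2208254 = (-278 + (-11 + 10)) + 2208254 = (-278 - 1) + 2208254 = -279 + 2208254 = 2207975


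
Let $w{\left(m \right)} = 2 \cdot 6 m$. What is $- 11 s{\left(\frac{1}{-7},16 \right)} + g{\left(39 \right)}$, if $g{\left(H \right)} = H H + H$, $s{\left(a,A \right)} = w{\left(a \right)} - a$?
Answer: $\frac{11041}{7} \approx 1577.3$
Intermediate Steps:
$w{\left(m \right)} = 12 m$
$s{\left(a,A \right)} = 11 a$ ($s{\left(a,A \right)} = 12 a - a = 11 a$)
$g{\left(H \right)} = H + H^{2}$ ($g{\left(H \right)} = H^{2} + H = H + H^{2}$)
$- 11 s{\left(\frac{1}{-7},16 \right)} + g{\left(39 \right)} = - 11 \frac{11}{-7} + 39 \left(1 + 39\right) = - 11 \cdot 11 \left(- \frac{1}{7}\right) + 39 \cdot 40 = \left(-11\right) \left(- \frac{11}{7}\right) + 1560 = \frac{121}{7} + 1560 = \frac{11041}{7}$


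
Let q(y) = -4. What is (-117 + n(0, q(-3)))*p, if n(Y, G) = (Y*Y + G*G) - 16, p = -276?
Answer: 32292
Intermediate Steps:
n(Y, G) = -16 + G² + Y² (n(Y, G) = (Y² + G²) - 16 = (G² + Y²) - 16 = -16 + G² + Y²)
(-117 + n(0, q(-3)))*p = (-117 + (-16 + (-4)² + 0²))*(-276) = (-117 + (-16 + 16 + 0))*(-276) = (-117 + 0)*(-276) = -117*(-276) = 32292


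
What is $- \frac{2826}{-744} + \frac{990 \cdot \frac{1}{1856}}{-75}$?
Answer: $\frac{545337}{143840} \approx 3.7913$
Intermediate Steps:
$- \frac{2826}{-744} + \frac{990 \cdot \frac{1}{1856}}{-75} = \left(-2826\right) \left(- \frac{1}{744}\right) + 990 \cdot \frac{1}{1856} \left(- \frac{1}{75}\right) = \frac{471}{124} + \frac{495}{928} \left(- \frac{1}{75}\right) = \frac{471}{124} - \frac{33}{4640} = \frac{545337}{143840}$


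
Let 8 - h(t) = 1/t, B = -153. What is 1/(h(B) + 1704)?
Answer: 153/261937 ≈ 0.00058411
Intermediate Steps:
h(t) = 8 - 1/t
1/(h(B) + 1704) = 1/((8 - 1/(-153)) + 1704) = 1/((8 - 1*(-1/153)) + 1704) = 1/((8 + 1/153) + 1704) = 1/(1225/153 + 1704) = 1/(261937/153) = 153/261937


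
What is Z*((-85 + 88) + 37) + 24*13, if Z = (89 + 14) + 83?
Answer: 7752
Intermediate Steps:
Z = 186 (Z = 103 + 83 = 186)
Z*((-85 + 88) + 37) + 24*13 = 186*((-85 + 88) + 37) + 24*13 = 186*(3 + 37) + 312 = 186*40 + 312 = 7440 + 312 = 7752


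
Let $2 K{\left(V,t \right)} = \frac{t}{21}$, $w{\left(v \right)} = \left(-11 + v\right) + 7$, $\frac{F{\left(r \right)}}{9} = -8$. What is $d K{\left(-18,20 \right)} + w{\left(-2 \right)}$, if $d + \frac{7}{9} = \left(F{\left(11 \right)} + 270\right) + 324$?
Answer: $\frac{45776}{189} \approx 242.2$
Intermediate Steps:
$F{\left(r \right)} = -72$ ($F{\left(r \right)} = 9 \left(-8\right) = -72$)
$d = \frac{4691}{9}$ ($d = - \frac{7}{9} + \left(\left(-72 + 270\right) + 324\right) = - \frac{7}{9} + \left(198 + 324\right) = - \frac{7}{9} + 522 = \frac{4691}{9} \approx 521.22$)
$w{\left(v \right)} = -4 + v$
$K{\left(V,t \right)} = \frac{t}{42}$ ($K{\left(V,t \right)} = \frac{t \frac{1}{21}}{2} = \frac{\frac{1}{21} t}{2} = \frac{t}{42}$)
$d K{\left(-18,20 \right)} + w{\left(-2 \right)} = \frac{4691 \cdot \frac{1}{42} \cdot 20}{9} - 6 = \frac{4691}{9} \cdot \frac{10}{21} - 6 = \frac{46910}{189} - 6 = \frac{45776}{189}$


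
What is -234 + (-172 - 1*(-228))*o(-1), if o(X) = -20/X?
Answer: 886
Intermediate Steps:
-234 + (-172 - 1*(-228))*o(-1) = -234 + (-172 - 1*(-228))*(-20/(-1)) = -234 + (-172 + 228)*(-20*(-1)) = -234 + 56*20 = -234 + 1120 = 886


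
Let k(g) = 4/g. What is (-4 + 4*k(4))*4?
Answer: 0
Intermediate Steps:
(-4 + 4*k(4))*4 = (-4 + 4*(4/4))*4 = (-4 + 4*(4*(1/4)))*4 = (-4 + 4*1)*4 = (-4 + 4)*4 = 0*4 = 0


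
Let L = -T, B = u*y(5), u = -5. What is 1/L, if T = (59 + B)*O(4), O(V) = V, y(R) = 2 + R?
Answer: -1/96 ≈ -0.010417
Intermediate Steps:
B = -35 (B = -5*(2 + 5) = -5*7 = -35)
T = 96 (T = (59 - 35)*4 = 24*4 = 96)
L = -96 (L = -1*96 = -96)
1/L = 1/(-96) = -1/96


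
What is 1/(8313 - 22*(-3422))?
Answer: 1/83597 ≈ 1.1962e-5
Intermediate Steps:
1/(8313 - 22*(-3422)) = 1/(8313 + 75284) = 1/83597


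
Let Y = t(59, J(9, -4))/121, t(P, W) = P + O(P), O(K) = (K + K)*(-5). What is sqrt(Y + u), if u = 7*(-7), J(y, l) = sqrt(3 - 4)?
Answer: 2*I*sqrt(1615)/11 ≈ 7.3067*I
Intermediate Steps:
O(K) = -10*K (O(K) = (2*K)*(-5) = -10*K)
J(y, l) = I (J(y, l) = sqrt(-1) = I)
t(P, W) = -9*P (t(P, W) = P - 10*P = -9*P)
Y = -531/121 (Y = -9*59/121 = -531*1/121 = -531/121 ≈ -4.3884)
u = -49
sqrt(Y + u) = sqrt(-531/121 - 49) = sqrt(-6460/121) = 2*I*sqrt(1615)/11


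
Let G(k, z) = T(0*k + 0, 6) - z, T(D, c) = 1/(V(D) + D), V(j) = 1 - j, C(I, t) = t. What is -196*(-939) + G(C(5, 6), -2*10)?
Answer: 184065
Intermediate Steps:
T(D, c) = 1 (T(D, c) = 1/((1 - D) + D) = 1/1 = 1)
G(k, z) = 1 - z
-196*(-939) + G(C(5, 6), -2*10) = -196*(-939) + (1 - (-2)*10) = 184044 + (1 - 1*(-20)) = 184044 + (1 + 20) = 184044 + 21 = 184065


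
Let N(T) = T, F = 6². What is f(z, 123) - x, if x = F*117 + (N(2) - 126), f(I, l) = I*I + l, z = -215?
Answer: 42260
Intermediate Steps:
F = 36
f(I, l) = l + I² (f(I, l) = I² + l = l + I²)
x = 4088 (x = 36*117 + (2 - 126) = 4212 - 124 = 4088)
f(z, 123) - x = (123 + (-215)²) - 1*4088 = (123 + 46225) - 4088 = 46348 - 4088 = 42260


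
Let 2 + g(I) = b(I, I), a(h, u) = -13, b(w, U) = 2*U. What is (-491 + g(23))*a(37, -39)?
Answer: 5811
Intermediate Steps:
g(I) = -2 + 2*I
(-491 + g(23))*a(37, -39) = (-491 + (-2 + 2*23))*(-13) = (-491 + (-2 + 46))*(-13) = (-491 + 44)*(-13) = -447*(-13) = 5811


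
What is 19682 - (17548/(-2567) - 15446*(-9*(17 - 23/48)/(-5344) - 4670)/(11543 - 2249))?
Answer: 12165785186635055/1019964304896 ≈ 11928.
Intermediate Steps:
19682 - (17548/(-2567) - 15446*(-9*(17 - 23/48)/(-5344) - 4670)/(11543 - 2249)) = 19682 - (17548*(-1/2567) - 15446/(9294/(-9*(17 - 23*1/48)*(-1/5344) - 4670))) = 19682 - (-17548/2567 - 15446/(9294/(-9*(17 - 23/48)*(-1/5344) - 4670))) = 19682 - (-17548/2567 - 15446/(9294/(-9*793/48*(-1/5344) - 4670))) = 19682 - (-17548/2567 - 15446/(9294/(-2379/16*(-1/5344) - 4670))) = 19682 - (-17548/2567 - 15446/(9294/(2379/85504 - 4670))) = 19682 - (-17548/2567 - 15446/(9294/(-399301301/85504))) = 19682 - (-17548/2567 - 15446/(9294*(-85504/399301301))) = 19682 - (-17548/2567 - 15446/(-794674176/399301301)) = 19682 - (-17548/2567 - 15446*(-399301301/794674176)) = 19682 - (-17548/2567 + 3083803947623/397337088) = 19682 - 1*7909152262328017/1019964304896 = 19682 - 7909152262328017/1019964304896 = 12165785186635055/1019964304896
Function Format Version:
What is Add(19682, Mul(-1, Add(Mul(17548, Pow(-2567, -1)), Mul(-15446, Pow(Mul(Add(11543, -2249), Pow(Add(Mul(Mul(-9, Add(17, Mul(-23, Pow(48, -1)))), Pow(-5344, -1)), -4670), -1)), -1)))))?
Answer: Rational(12165785186635055, 1019964304896) ≈ 11928.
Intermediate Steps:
Add(19682, Mul(-1, Add(Mul(17548, Pow(-2567, -1)), Mul(-15446, Pow(Mul(Add(11543, -2249), Pow(Add(Mul(Mul(-9, Add(17, Mul(-23, Pow(48, -1)))), Pow(-5344, -1)), -4670), -1)), -1))))) = Add(19682, Mul(-1, Add(Mul(17548, Rational(-1, 2567)), Mul(-15446, Pow(Mul(9294, Pow(Add(Mul(Mul(-9, Add(17, Mul(-23, Rational(1, 48)))), Rational(-1, 5344)), -4670), -1)), -1))))) = Add(19682, Mul(-1, Add(Rational(-17548, 2567), Mul(-15446, Pow(Mul(9294, Pow(Add(Mul(Mul(-9, Add(17, Rational(-23, 48))), Rational(-1, 5344)), -4670), -1)), -1))))) = Add(19682, Mul(-1, Add(Rational(-17548, 2567), Mul(-15446, Pow(Mul(9294, Pow(Add(Mul(Mul(-9, Rational(793, 48)), Rational(-1, 5344)), -4670), -1)), -1))))) = Add(19682, Mul(-1, Add(Rational(-17548, 2567), Mul(-15446, Pow(Mul(9294, Pow(Add(Mul(Rational(-2379, 16), Rational(-1, 5344)), -4670), -1)), -1))))) = Add(19682, Mul(-1, Add(Rational(-17548, 2567), Mul(-15446, Pow(Mul(9294, Pow(Add(Rational(2379, 85504), -4670), -1)), -1))))) = Add(19682, Mul(-1, Add(Rational(-17548, 2567), Mul(-15446, Pow(Mul(9294, Pow(Rational(-399301301, 85504), -1)), -1))))) = Add(19682, Mul(-1, Add(Rational(-17548, 2567), Mul(-15446, Pow(Mul(9294, Rational(-85504, 399301301)), -1))))) = Add(19682, Mul(-1, Add(Rational(-17548, 2567), Mul(-15446, Pow(Rational(-794674176, 399301301), -1))))) = Add(19682, Mul(-1, Add(Rational(-17548, 2567), Mul(-15446, Rational(-399301301, 794674176))))) = Add(19682, Mul(-1, Add(Rational(-17548, 2567), Rational(3083803947623, 397337088)))) = Add(19682, Mul(-1, Rational(7909152262328017, 1019964304896))) = Add(19682, Rational(-7909152262328017, 1019964304896)) = Rational(12165785186635055, 1019964304896)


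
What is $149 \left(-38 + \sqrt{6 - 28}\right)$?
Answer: $-5662 + 149 i \sqrt{22} \approx -5662.0 + 698.87 i$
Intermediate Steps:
$149 \left(-38 + \sqrt{6 - 28}\right) = 149 \left(-38 + \sqrt{-22}\right) = 149 \left(-38 + i \sqrt{22}\right) = -5662 + 149 i \sqrt{22}$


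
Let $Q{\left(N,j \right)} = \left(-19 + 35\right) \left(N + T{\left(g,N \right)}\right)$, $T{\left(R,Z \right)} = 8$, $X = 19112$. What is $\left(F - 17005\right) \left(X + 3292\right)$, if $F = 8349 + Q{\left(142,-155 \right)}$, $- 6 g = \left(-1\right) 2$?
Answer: $-140159424$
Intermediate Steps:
$g = \frac{1}{3}$ ($g = - \frac{\left(-1\right) 2}{6} = \left(- \frac{1}{6}\right) \left(-2\right) = \frac{1}{3} \approx 0.33333$)
$Q{\left(N,j \right)} = 128 + 16 N$ ($Q{\left(N,j \right)} = \left(-19 + 35\right) \left(N + 8\right) = 16 \left(8 + N\right) = 128 + 16 N$)
$F = 10749$ ($F = 8349 + \left(128 + 16 \cdot 142\right) = 8349 + \left(128 + 2272\right) = 8349 + 2400 = 10749$)
$\left(F - 17005\right) \left(X + 3292\right) = \left(10749 - 17005\right) \left(19112 + 3292\right) = \left(-6256\right) 22404 = -140159424$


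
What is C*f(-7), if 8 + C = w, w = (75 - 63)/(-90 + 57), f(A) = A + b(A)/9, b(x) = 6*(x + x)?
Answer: 4508/33 ≈ 136.61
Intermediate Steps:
b(x) = 12*x (b(x) = 6*(2*x) = 12*x)
f(A) = 7*A/3 (f(A) = A + (12*A)/9 = A + (12*A)*(⅑) = A + 4*A/3 = 7*A/3)
w = -4/11 (w = 12/(-33) = 12*(-1/33) = -4/11 ≈ -0.36364)
C = -92/11 (C = -8 - 4/11 = -92/11 ≈ -8.3636)
C*f(-7) = -644*(-7)/33 = -92/11*(-49/3) = 4508/33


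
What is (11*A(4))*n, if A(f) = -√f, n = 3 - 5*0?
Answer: -66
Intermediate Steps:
n = 3 (n = 3 + 0 = 3)
(11*A(4))*n = (11*(-√4))*3 = (11*(-1*2))*3 = (11*(-2))*3 = -22*3 = -66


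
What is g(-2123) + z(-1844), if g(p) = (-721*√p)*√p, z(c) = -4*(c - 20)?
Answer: 1538139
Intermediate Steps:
z(c) = 80 - 4*c (z(c) = -4*(-20 + c) = 80 - 4*c)
g(p) = -721*p
g(-2123) + z(-1844) = -721*(-2123) + (80 - 4*(-1844)) = 1530683 + (80 + 7376) = 1530683 + 7456 = 1538139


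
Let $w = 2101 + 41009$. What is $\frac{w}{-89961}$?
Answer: $- \frac{14370}{29987} \approx -0.47921$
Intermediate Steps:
$w = 43110$
$\frac{w}{-89961} = \frac{43110}{-89961} = 43110 \left(- \frac{1}{89961}\right) = - \frac{14370}{29987}$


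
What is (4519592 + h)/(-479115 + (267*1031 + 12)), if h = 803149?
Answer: -1774247/67942 ≈ -26.114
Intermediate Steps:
(4519592 + h)/(-479115 + (267*1031 + 12)) = (4519592 + 803149)/(-479115 + (267*1031 + 12)) = 5322741/(-479115 + (275277 + 12)) = 5322741/(-479115 + 275289) = 5322741/(-203826) = 5322741*(-1/203826) = -1774247/67942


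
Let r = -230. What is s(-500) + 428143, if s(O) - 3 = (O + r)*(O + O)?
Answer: 1158146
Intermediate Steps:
s(O) = 3 + 2*O*(-230 + O) (s(O) = 3 + (O - 230)*(O + O) = 3 + (-230 + O)*(2*O) = 3 + 2*O*(-230 + O))
s(-500) + 428143 = (3 - 460*(-500) + 2*(-500)**2) + 428143 = (3 + 230000 + 2*250000) + 428143 = (3 + 230000 + 500000) + 428143 = 730003 + 428143 = 1158146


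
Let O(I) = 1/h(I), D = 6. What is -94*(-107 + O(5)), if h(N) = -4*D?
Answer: 120743/12 ≈ 10062.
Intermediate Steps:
h(N) = -24 (h(N) = -4*6 = -24)
O(I) = -1/24 (O(I) = 1/(-24) = -1/24)
-94*(-107 + O(5)) = -94*(-107 - 1/24) = -94*(-2569/24) = 120743/12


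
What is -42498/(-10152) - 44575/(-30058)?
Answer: 16017873/2825452 ≈ 5.6691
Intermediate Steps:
-42498/(-10152) - 44575/(-30058) = -42498*(-1/10152) - 44575*(-1/30058) = 787/188 + 44575/30058 = 16017873/2825452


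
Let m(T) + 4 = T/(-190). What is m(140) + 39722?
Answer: 754628/19 ≈ 39717.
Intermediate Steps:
m(T) = -4 - T/190 (m(T) = -4 + T/(-190) = -4 + T*(-1/190) = -4 - T/190)
m(140) + 39722 = (-4 - 1/190*140) + 39722 = (-4 - 14/19) + 39722 = -90/19 + 39722 = 754628/19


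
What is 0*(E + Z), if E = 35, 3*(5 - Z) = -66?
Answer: 0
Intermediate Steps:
Z = 27 (Z = 5 - 1/3*(-66) = 5 + 22 = 27)
0*(E + Z) = 0*(35 + 27) = 0*62 = 0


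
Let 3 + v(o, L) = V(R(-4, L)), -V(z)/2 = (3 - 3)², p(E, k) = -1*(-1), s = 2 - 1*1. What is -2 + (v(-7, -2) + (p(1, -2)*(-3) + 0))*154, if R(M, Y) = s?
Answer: -926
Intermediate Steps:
s = 1 (s = 2 - 1 = 1)
R(M, Y) = 1
p(E, k) = 1
V(z) = 0 (V(z) = -2*(3 - 3)² = -2*0² = -2*0 = 0)
v(o, L) = -3 (v(o, L) = -3 + 0 = -3)
-2 + (v(-7, -2) + (p(1, -2)*(-3) + 0))*154 = -2 + (-3 + (1*(-3) + 0))*154 = -2 + (-3 + (-3 + 0))*154 = -2 + (-3 - 3)*154 = -2 - 6*154 = -2 - 924 = -926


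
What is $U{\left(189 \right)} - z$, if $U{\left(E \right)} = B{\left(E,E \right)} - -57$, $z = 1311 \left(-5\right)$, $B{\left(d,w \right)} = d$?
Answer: $6801$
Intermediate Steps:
$z = -6555$
$U{\left(E \right)} = 57 + E$ ($U{\left(E \right)} = E - -57 = E + 57 = 57 + E$)
$U{\left(189 \right)} - z = \left(57 + 189\right) - -6555 = 246 + 6555 = 6801$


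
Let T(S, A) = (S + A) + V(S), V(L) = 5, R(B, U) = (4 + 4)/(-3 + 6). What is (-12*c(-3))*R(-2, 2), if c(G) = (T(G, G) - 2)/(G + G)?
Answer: -16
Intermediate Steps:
R(B, U) = 8/3
T(S, A) = 5 + A + S (T(S, A) = (S + A) + 5 = (A + S) + 5 = 5 + A + S)
c(G) = (3 + 2*G)/(2*G) (c(G) = ((5 + G + G) - 2)/(G + G) = ((5 + 2*G) - 2)/((2*G)) = (3 + 2*G)*(1/(2*G)) = (3 + 2*G)/(2*G))
(-12*c(-3))*R(-2, 2) = -12*(3/2 - 3)/(-3)*(8/3) = -(-4)*(-3)/2*(8/3) = -12*½*(8/3) = -6*8/3 = -16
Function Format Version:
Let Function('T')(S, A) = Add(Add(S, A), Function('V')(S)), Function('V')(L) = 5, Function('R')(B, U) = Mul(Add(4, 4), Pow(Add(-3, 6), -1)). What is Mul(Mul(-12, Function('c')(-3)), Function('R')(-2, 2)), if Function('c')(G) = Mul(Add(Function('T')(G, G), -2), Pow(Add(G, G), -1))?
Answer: -16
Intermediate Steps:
Function('R')(B, U) = Rational(8, 3) (Function('R')(B, U) = Mul(8, Pow(3, -1)) = Mul(8, Rational(1, 3)) = Rational(8, 3))
Function('T')(S, A) = Add(5, A, S) (Function('T')(S, A) = Add(Add(S, A), 5) = Add(Add(A, S), 5) = Add(5, A, S))
Function('c')(G) = Mul(Rational(1, 2), Pow(G, -1), Add(3, Mul(2, G))) (Function('c')(G) = Mul(Add(Add(5, G, G), -2), Pow(Add(G, G), -1)) = Mul(Add(Add(5, Mul(2, G)), -2), Pow(Mul(2, G), -1)) = Mul(Add(3, Mul(2, G)), Mul(Rational(1, 2), Pow(G, -1))) = Mul(Rational(1, 2), Pow(G, -1), Add(3, Mul(2, G))))
Mul(Mul(-12, Function('c')(-3)), Function('R')(-2, 2)) = Mul(Mul(-12, Mul(Pow(-3, -1), Add(Rational(3, 2), -3))), Rational(8, 3)) = Mul(Mul(-12, Mul(Rational(-1, 3), Rational(-3, 2))), Rational(8, 3)) = Mul(Mul(-12, Rational(1, 2)), Rational(8, 3)) = Mul(-6, Rational(8, 3)) = -16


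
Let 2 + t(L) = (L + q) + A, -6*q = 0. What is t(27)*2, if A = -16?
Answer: 18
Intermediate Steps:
q = 0 (q = -1/6*0 = 0)
t(L) = -18 + L (t(L) = -2 + ((L + 0) - 16) = -2 + (L - 16) = -2 + (-16 + L) = -18 + L)
t(27)*2 = (-18 + 27)*2 = 9*2 = 18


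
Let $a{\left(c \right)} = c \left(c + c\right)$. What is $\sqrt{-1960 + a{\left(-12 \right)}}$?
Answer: $2 i \sqrt{418} \approx 40.89 i$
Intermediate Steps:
$a{\left(c \right)} = 2 c^{2}$ ($a{\left(c \right)} = c 2 c = 2 c^{2}$)
$\sqrt{-1960 + a{\left(-12 \right)}} = \sqrt{-1960 + 2 \left(-12\right)^{2}} = \sqrt{-1960 + 2 \cdot 144} = \sqrt{-1960 + 288} = \sqrt{-1672} = 2 i \sqrt{418}$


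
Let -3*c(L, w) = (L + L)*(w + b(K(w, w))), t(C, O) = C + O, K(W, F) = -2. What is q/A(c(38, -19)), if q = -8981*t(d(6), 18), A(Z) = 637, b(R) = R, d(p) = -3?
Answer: -19245/91 ≈ -211.48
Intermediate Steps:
c(L, w) = -2*L*(-2 + w)/3 (c(L, w) = -(L + L)*(w - 2)/3 = -2*L*(-2 + w)/3)
q = -134715 (q = -8981*(-3 + 18) = -8981*15 = -134715)
q/A(c(38, -19)) = -134715/637 = -134715*1/637 = -19245/91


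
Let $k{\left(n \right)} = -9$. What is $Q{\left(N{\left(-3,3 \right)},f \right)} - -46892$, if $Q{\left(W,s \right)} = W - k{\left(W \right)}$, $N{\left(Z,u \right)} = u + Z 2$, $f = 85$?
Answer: $46898$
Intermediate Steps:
$N{\left(Z,u \right)} = u + 2 Z$
$Q{\left(W,s \right)} = 9 + W$ ($Q{\left(W,s \right)} = W - -9 = W + 9 = 9 + W$)
$Q{\left(N{\left(-3,3 \right)},f \right)} - -46892 = \left(9 + \left(3 + 2 \left(-3\right)\right)\right) - -46892 = \left(9 + \left(3 - 6\right)\right) + 46892 = \left(9 - 3\right) + 46892 = 6 + 46892 = 46898$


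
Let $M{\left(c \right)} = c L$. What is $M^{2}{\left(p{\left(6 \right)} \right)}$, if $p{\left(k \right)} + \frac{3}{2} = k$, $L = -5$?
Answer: $\frac{2025}{4} \approx 506.25$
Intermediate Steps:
$p{\left(k \right)} = - \frac{3}{2} + k$
$M{\left(c \right)} = - 5 c$ ($M{\left(c \right)} = c \left(-5\right) = - 5 c$)
$M^{2}{\left(p{\left(6 \right)} \right)} = \left(- 5 \left(- \frac{3}{2} + 6\right)\right)^{2} = \left(\left(-5\right) \frac{9}{2}\right)^{2} = \left(- \frac{45}{2}\right)^{2} = \frac{2025}{4}$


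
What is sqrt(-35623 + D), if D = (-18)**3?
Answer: I*sqrt(41455) ≈ 203.6*I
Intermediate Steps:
D = -5832
sqrt(-35623 + D) = sqrt(-35623 - 5832) = sqrt(-41455) = I*sqrt(41455)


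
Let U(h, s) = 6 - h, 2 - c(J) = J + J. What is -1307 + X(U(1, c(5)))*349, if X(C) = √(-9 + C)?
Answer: -1307 + 698*I ≈ -1307.0 + 698.0*I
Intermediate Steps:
c(J) = 2 - 2*J (c(J) = 2 - (J + J) = 2 - 2*J)
-1307 + X(U(1, c(5)))*349 = -1307 + √(-9 + (6 - 1*1))*349 = -1307 + √(-9 + (6 - 1))*349 = -1307 + √(-9 + 5)*349 = -1307 + √(-4)*349 = -1307 + (2*I)*349 = -1307 + 698*I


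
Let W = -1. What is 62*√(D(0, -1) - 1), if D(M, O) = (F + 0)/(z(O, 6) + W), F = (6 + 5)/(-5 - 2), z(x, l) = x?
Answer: 31*I*√42/7 ≈ 28.7*I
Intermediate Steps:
F = -11/7 (F = 11/(-7) = 11*(-⅐) = -11/7 ≈ -1.5714)
D(M, O) = -11/(7*(-1 + O)) (D(M, O) = (-11/7 + 0)/(O - 1) = -11/(7*(-1 + O)))
62*√(D(0, -1) - 1) = 62*√(-11/(-7 + 7*(-1)) - 1) = 62*√(-11/(-7 - 7) - 1) = 62*√(-11/(-14) - 1) = 62*√(-11*(-1/14) - 1) = 62*√(11/14 - 1) = 62*√(-3/14) = 62*(I*√42/14) = 31*I*√42/7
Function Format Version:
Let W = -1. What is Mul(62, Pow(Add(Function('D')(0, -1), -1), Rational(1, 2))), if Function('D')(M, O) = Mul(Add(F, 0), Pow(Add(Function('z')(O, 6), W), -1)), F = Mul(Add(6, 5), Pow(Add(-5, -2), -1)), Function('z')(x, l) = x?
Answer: Mul(Rational(31, 7), I, Pow(42, Rational(1, 2))) ≈ Mul(28.700, I)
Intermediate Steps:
F = Rational(-11, 7) (F = Mul(11, Pow(-7, -1)) = Mul(11, Rational(-1, 7)) = Rational(-11, 7) ≈ -1.5714)
Function('D')(M, O) = Mul(Rational(-11, 7), Pow(Add(-1, O), -1)) (Function('D')(M, O) = Mul(Add(Rational(-11, 7), 0), Pow(Add(O, -1), -1)) = Mul(Rational(-11, 7), Pow(Add(-1, O), -1)))
Mul(62, Pow(Add(Function('D')(0, -1), -1), Rational(1, 2))) = Mul(62, Pow(Add(Mul(-11, Pow(Add(-7, Mul(7, -1)), -1)), -1), Rational(1, 2))) = Mul(62, Pow(Add(Mul(-11, Pow(Add(-7, -7), -1)), -1), Rational(1, 2))) = Mul(62, Pow(Add(Mul(-11, Pow(-14, -1)), -1), Rational(1, 2))) = Mul(62, Pow(Add(Mul(-11, Rational(-1, 14)), -1), Rational(1, 2))) = Mul(62, Pow(Add(Rational(11, 14), -1), Rational(1, 2))) = Mul(62, Pow(Rational(-3, 14), Rational(1, 2))) = Mul(62, Mul(Rational(1, 14), I, Pow(42, Rational(1, 2)))) = Mul(Rational(31, 7), I, Pow(42, Rational(1, 2)))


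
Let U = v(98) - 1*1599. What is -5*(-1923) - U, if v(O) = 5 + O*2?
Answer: 11013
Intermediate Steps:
v(O) = 5 + 2*O
U = -1398 (U = (5 + 2*98) - 1*1599 = (5 + 196) - 1599 = 201 - 1599 = -1398)
-5*(-1923) - U = -5*(-1923) - 1*(-1398) = 9615 + 1398 = 11013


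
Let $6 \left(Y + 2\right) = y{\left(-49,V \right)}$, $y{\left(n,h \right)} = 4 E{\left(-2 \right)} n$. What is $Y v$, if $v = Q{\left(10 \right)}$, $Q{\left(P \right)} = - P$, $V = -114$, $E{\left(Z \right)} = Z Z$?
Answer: $\frac{3980}{3} \approx 1326.7$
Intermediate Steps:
$E{\left(Z \right)} = Z^{2}$
$v = -10$ ($v = \left(-1\right) 10 = -10$)
$y{\left(n,h \right)} = 16 n$ ($y{\left(n,h \right)} = 4 \left(-2\right)^{2} n = 4 \cdot 4 n = 16 n$)
$Y = - \frac{398}{3}$ ($Y = -2 + \frac{16 \left(-49\right)}{6} = -2 + \frac{1}{6} \left(-784\right) = -2 - \frac{392}{3} = - \frac{398}{3} \approx -132.67$)
$Y v = \left(- \frac{398}{3}\right) \left(-10\right) = \frac{3980}{3}$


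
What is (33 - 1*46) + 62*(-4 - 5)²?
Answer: 5009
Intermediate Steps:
(33 - 1*46) + 62*(-4 - 5)² = (33 - 46) + 62*(-9)² = -13 + 62*81 = -13 + 5022 = 5009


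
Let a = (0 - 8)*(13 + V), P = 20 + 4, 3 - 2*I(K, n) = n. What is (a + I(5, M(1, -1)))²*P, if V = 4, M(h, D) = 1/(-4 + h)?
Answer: 1299272/3 ≈ 4.3309e+5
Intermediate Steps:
I(K, n) = 3/2 - n/2
P = 24
a = -136 (a = (0 - 8)*(13 + 4) = -8*17 = -136)
(a + I(5, M(1, -1)))²*P = (-136 + (3/2 - 1/(2*(-4 + 1))))²*24 = (-136 + (3/2 - ½/(-3)))²*24 = (-136 + (3/2 - ½*(-⅓)))²*24 = (-136 + (3/2 + ⅙))²*24 = (-136 + 5/3)²*24 = (-403/3)²*24 = (162409/9)*24 = 1299272/3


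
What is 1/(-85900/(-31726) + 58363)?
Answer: 15863/925855219 ≈ 1.7133e-5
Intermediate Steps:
1/(-85900/(-31726) + 58363) = 1/(-85900*(-1/31726) + 58363) = 1/(42950/15863 + 58363) = 1/(925855219/15863) = 15863/925855219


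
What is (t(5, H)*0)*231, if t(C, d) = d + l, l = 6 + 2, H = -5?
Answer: 0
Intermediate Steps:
l = 8
t(C, d) = 8 + d (t(C, d) = d + 8 = 8 + d)
(t(5, H)*0)*231 = ((8 - 5)*0)*231 = (3*0)*231 = 0*231 = 0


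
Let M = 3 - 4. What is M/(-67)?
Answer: 1/67 ≈ 0.014925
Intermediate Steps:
M = -1
M/(-67) = -1/(-67) = -1/67*(-1) = 1/67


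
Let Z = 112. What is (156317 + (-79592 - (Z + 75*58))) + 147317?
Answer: 219580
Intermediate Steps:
(156317 + (-79592 - (Z + 75*58))) + 147317 = (156317 + (-79592 - (112 + 75*58))) + 147317 = (156317 + (-79592 - (112 + 4350))) + 147317 = (156317 + (-79592 - 1*4462)) + 147317 = (156317 + (-79592 - 4462)) + 147317 = (156317 - 84054) + 147317 = 72263 + 147317 = 219580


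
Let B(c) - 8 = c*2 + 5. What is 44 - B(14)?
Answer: 3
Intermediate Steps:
B(c) = 13 + 2*c (B(c) = 8 + (c*2 + 5) = 8 + (2*c + 5) = 8 + (5 + 2*c) = 13 + 2*c)
44 - B(14) = 44 - (13 + 2*14) = 44 - (13 + 28) = 44 - 1*41 = 44 - 41 = 3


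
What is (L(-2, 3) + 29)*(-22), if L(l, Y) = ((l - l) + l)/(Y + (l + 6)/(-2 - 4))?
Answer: -4334/7 ≈ -619.14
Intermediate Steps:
L(l, Y) = l/(-1 + Y - l/6) (L(l, Y) = (0 + l)/(Y + (6 + l)/(-6)) = l/(Y + (6 + l)*(-⅙)) = l/(Y + (-1 - l/6)) = l/(-1 + Y - l/6))
(L(-2, 3) + 29)*(-22) = (-6*(-2)/(6 - 2 - 6*3) + 29)*(-22) = (-6*(-2)/(6 - 2 - 18) + 29)*(-22) = (-6*(-2)/(-14) + 29)*(-22) = (-6*(-2)*(-1/14) + 29)*(-22) = (-6/7 + 29)*(-22) = (197/7)*(-22) = -4334/7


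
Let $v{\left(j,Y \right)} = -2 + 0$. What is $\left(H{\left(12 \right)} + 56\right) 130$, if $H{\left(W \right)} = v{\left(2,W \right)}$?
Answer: $7020$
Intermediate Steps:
$v{\left(j,Y \right)} = -2$
$H{\left(W \right)} = -2$
$\left(H{\left(12 \right)} + 56\right) 130 = \left(-2 + 56\right) 130 = 54 \cdot 130 = 7020$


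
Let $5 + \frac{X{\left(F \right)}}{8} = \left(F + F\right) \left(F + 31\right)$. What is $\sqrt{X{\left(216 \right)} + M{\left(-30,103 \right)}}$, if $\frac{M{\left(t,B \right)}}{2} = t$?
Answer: $2 \sqrt{213383} \approx 923.87$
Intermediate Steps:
$M{\left(t,B \right)} = 2 t$
$X{\left(F \right)} = -40 + 16 F \left(31 + F\right)$ ($X{\left(F \right)} = -40 + 8 \left(F + F\right) \left(F + 31\right) = -40 + 8 \cdot 2 F \left(31 + F\right) = -40 + 16 F \left(31 + F\right)$)
$\sqrt{X{\left(216 \right)} + M{\left(-30,103 \right)}} = \sqrt{\left(-40 + 16 \cdot 216^{2} + 496 \cdot 216\right) + 2 \left(-30\right)} = \sqrt{\left(-40 + 16 \cdot 46656 + 107136\right) - 60} = \sqrt{\left(-40 + 746496 + 107136\right) - 60} = \sqrt{853592 - 60} = \sqrt{853532} = 2 \sqrt{213383}$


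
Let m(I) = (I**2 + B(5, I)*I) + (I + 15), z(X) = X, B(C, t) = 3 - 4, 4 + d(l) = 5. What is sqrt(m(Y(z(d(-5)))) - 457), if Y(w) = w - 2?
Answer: 21*I ≈ 21.0*I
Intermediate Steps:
d(l) = 1 (d(l) = -4 + 5 = 1)
B(C, t) = -1
Y(w) = -2 + w
m(I) = 15 + I**2 (m(I) = (I**2 - I) + (I + 15) = (I**2 - I) + (15 + I) = 15 + I**2)
sqrt(m(Y(z(d(-5)))) - 457) = sqrt((15 + (-2 + 1)**2) - 457) = sqrt((15 + (-1)**2) - 457) = sqrt((15 + 1) - 457) = sqrt(16 - 457) = sqrt(-441) = 21*I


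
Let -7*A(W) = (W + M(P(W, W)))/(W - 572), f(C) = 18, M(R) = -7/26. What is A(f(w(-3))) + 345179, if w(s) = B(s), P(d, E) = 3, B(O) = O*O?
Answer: 34803708673/100828 ≈ 3.4518e+5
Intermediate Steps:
B(O) = O²
M(R) = -7/26 (M(R) = -7*1/26 = -7/26)
w(s) = s²
A(W) = -(-7/26 + W)/(7*(-572 + W)) (A(W) = -(W - 7/26)/(7*(W - 572)) = -(-7/26 + W)/(7*(-572 + W)))
A(f(w(-3))) + 345179 = (7 - 26*18)/(182*(-572 + 18)) + 345179 = (1/182)*(7 - 468)/(-554) + 345179 = (1/182)*(-1/554)*(-461) + 345179 = 461/100828 + 345179 = 34803708673/100828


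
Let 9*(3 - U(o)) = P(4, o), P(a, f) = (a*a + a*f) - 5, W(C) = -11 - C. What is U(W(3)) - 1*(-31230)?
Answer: 31238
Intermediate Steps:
P(a, f) = -5 + a² + a*f (P(a, f) = (a² + a*f) - 5 = -5 + a² + a*f)
U(o) = 16/9 - 4*o/9 (U(o) = 3 - (-5 + 4² + 4*o)/9 = 3 - (-5 + 16 + 4*o)/9 = 3 - (11 + 4*o)/9 = 3 + (-11/9 - 4*o/9) = 16/9 - 4*o/9)
U(W(3)) - 1*(-31230) = (16/9 - 4*(-11 - 1*3)/9) - 1*(-31230) = (16/9 - 4*(-11 - 3)/9) + 31230 = (16/9 - 4/9*(-14)) + 31230 = (16/9 + 56/9) + 31230 = 8 + 31230 = 31238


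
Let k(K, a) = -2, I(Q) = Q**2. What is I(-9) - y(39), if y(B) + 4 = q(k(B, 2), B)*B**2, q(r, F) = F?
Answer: -59234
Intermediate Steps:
y(B) = -4 + B**3 (y(B) = -4 + B*B**2 = -4 + B**3)
I(-9) - y(39) = (-9)**2 - (-4 + 39**3) = 81 - (-4 + 59319) = 81 - 1*59315 = 81 - 59315 = -59234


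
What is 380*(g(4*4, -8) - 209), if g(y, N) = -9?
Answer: -82840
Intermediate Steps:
380*(g(4*4, -8) - 209) = 380*(-9 - 209) = 380*(-218) = -82840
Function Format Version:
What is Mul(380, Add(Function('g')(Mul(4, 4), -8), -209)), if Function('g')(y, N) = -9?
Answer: -82840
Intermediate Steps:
Mul(380, Add(Function('g')(Mul(4, 4), -8), -209)) = Mul(380, Add(-9, -209)) = Mul(380, -218) = -82840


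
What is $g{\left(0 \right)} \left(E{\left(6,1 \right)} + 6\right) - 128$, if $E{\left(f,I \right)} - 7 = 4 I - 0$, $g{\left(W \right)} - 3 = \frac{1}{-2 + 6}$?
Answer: $- \frac{291}{4} \approx -72.75$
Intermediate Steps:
$g{\left(W \right)} = \frac{13}{4}$ ($g{\left(W \right)} = 3 + \frac{1}{-2 + 6} = 3 + \frac{1}{4} = \frac{13}{4}$)
$E{\left(f,I \right)} = 7 + 4 I$ ($E{\left(f,I \right)} = 7 + \left(4 I - 0\right) = 7 + \left(4 I + 0\right) = 7 + 4 I$)
$g{\left(0 \right)} \left(E{\left(6,1 \right)} + 6\right) - 128 = \frac{13 \left(\left(7 + 4 \cdot 1\right) + 6\right)}{4} - 128 = \frac{13 \left(\left(7 + 4\right) + 6\right)}{4} - 128 = \frac{13 \left(11 + 6\right)}{4} - 128 = \frac{13}{4} \cdot 17 - 128 = \frac{221}{4} - 128 = - \frac{291}{4}$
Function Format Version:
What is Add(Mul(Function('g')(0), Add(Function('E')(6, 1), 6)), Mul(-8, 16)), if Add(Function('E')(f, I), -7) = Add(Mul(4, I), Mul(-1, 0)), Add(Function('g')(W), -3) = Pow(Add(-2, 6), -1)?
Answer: Rational(-291, 4) ≈ -72.750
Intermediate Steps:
Function('g')(W) = Rational(13, 4) (Function('g')(W) = Add(3, Pow(Add(-2, 6), -1)) = Add(3, Pow(4, -1)) = Add(3, Rational(1, 4)) = Rational(13, 4))
Function('E')(f, I) = Add(7, Mul(4, I)) (Function('E')(f, I) = Add(7, Add(Mul(4, I), Mul(-1, 0))) = Add(7, Add(Mul(4, I), 0)) = Add(7, Mul(4, I)))
Add(Mul(Function('g')(0), Add(Function('E')(6, 1), 6)), Mul(-8, 16)) = Add(Mul(Rational(13, 4), Add(Add(7, Mul(4, 1)), 6)), Mul(-8, 16)) = Add(Mul(Rational(13, 4), Add(Add(7, 4), 6)), -128) = Add(Mul(Rational(13, 4), Add(11, 6)), -128) = Add(Mul(Rational(13, 4), 17), -128) = Add(Rational(221, 4), -128) = Rational(-291, 4)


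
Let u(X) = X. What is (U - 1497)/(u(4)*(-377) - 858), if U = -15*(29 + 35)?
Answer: 27/26 ≈ 1.0385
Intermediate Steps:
U = -960 (U = -15*64 = -960)
(U - 1497)/(u(4)*(-377) - 858) = (-960 - 1497)/(4*(-377) - 858) = -2457/(-1508 - 858) = -2457/(-2366) = -2457*(-1/2366) = 27/26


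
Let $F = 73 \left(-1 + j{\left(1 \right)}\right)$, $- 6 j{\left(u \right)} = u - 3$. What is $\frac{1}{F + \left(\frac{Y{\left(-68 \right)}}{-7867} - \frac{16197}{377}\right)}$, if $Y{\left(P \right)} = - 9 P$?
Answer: $- \frac{8897577}{815972983} \approx -0.010904$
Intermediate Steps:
$j{\left(u \right)} = \frac{1}{2} - \frac{u}{6}$ ($j{\left(u \right)} = - \frac{u - 3}{6} = - \frac{-3 + u}{6} = \frac{1}{2} - \frac{u}{6}$)
$F = - \frac{146}{3}$ ($F = 73 \left(-1 + \left(\frac{1}{2} - \frac{1}{6}\right)\right) = 73 \left(-1 + \frac{1}{3}\right) = 73 \left(- \frac{2}{3}\right) = - \frac{146}{3} \approx -48.667$)
$\frac{1}{F + \left(\frac{Y{\left(-68 \right)}}{-7867} - \frac{16197}{377}\right)} = \frac{1}{- \frac{146}{3} - \left(\frac{16197}{377} - \frac{\left(-9\right) \left(-68\right)}{-7867}\right)} = \frac{1}{- \frac{146}{3} + \left(612 \left(- \frac{1}{7867}\right) - \frac{16197}{377}\right)} = \frac{1}{- \frac{146}{3} - \frac{127652523}{2965859}} = \frac{1}{- \frac{815972983}{8897577}} = - \frac{8897577}{815972983}$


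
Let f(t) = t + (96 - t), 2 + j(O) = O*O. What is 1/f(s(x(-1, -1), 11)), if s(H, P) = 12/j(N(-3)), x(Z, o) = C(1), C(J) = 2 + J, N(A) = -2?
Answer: 1/96 ≈ 0.010417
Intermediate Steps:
j(O) = -2 + O² (j(O) = -2 + O*O = -2 + O²)
x(Z, o) = 3 (x(Z, o) = 2 + 1 = 3)
s(H, P) = 6 (s(H, P) = 12/(-2 + (-2)²) = 12/(-2 + 4) = 12/2 = 12*(½) = 6)
f(t) = 96
1/f(s(x(-1, -1), 11)) = 1/96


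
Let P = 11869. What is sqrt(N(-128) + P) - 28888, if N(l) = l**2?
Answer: -28888 + sqrt(28253) ≈ -28720.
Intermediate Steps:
sqrt(N(-128) + P) - 28888 = sqrt((-128)**2 + 11869) - 28888 = sqrt(16384 + 11869) - 28888 = sqrt(28253) - 28888 = -28888 + sqrt(28253)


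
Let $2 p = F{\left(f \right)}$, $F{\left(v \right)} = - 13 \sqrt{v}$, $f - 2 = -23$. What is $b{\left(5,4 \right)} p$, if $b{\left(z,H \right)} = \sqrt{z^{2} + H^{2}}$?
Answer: $- \frac{13 i \sqrt{861}}{2} \approx - 190.73 i$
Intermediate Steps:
$f = -21$ ($f = 2 - 23 = -21$)
$p = - \frac{13 i \sqrt{21}}{2}$ ($p = \frac{\left(-13\right) \sqrt{-21}}{2} = \frac{\left(-13\right) i \sqrt{21}}{2} = - \frac{13 i \sqrt{21}}{2} \approx - 29.787 i$)
$b{\left(z,H \right)} = \sqrt{H^{2} + z^{2}}$
$b{\left(5,4 \right)} p = \sqrt{4^{2} + 5^{2}} \left(- \frac{13 i \sqrt{21}}{2}\right) = \sqrt{16 + 25} \left(- \frac{13 i \sqrt{21}}{2}\right) = \sqrt{41} \left(- \frac{13 i \sqrt{21}}{2}\right) = - \frac{13 i \sqrt{861}}{2}$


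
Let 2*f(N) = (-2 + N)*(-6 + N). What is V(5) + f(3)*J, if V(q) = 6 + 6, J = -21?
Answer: 87/2 ≈ 43.500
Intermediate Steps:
f(N) = (-6 + N)*(-2 + N)/2 (f(N) = ((-2 + N)*(-6 + N))/2 = ((-6 + N)*(-2 + N))/2 = (-6 + N)*(-2 + N)/2)
V(q) = 12
V(5) + f(3)*J = 12 + (6 + (1/2)*3**2 - 4*3)*(-21) = 12 + (6 + (1/2)*9 - 12)*(-21) = 12 + (6 + 9/2 - 12)*(-21) = 12 - 3/2*(-21) = 12 + 63/2 = 87/2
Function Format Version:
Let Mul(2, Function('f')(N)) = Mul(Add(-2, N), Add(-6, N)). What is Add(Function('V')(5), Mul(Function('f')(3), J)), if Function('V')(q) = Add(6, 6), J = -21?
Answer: Rational(87, 2) ≈ 43.500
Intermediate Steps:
Function('f')(N) = Mul(Rational(1, 2), Add(-6, N), Add(-2, N)) (Function('f')(N) = Mul(Rational(1, 2), Mul(Add(-2, N), Add(-6, N))) = Mul(Rational(1, 2), Mul(Add(-6, N), Add(-2, N))) = Mul(Rational(1, 2), Add(-6, N), Add(-2, N)))
Function('V')(q) = 12
Add(Function('V')(5), Mul(Function('f')(3), J)) = Add(12, Mul(Add(6, Mul(Rational(1, 2), Pow(3, 2)), Mul(-4, 3)), -21)) = Add(12, Mul(Add(6, Mul(Rational(1, 2), 9), -12), -21)) = Add(12, Mul(Add(6, Rational(9, 2), -12), -21)) = Add(12, Mul(Rational(-3, 2), -21)) = Add(12, Rational(63, 2)) = Rational(87, 2)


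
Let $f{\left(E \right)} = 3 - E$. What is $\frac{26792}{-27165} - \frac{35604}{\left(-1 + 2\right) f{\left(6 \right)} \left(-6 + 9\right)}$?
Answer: $\frac{107437948}{27165} \approx 3955.0$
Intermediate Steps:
$\frac{26792}{-27165} - \frac{35604}{\left(-1 + 2\right) f{\left(6 \right)} \left(-6 + 9\right)} = \frac{26792}{-27165} - \frac{35604}{\left(-1 + 2\right) \left(3 - 6\right) \left(-6 + 9\right)} = 26792 \left(- \frac{1}{27165}\right) - \frac{35604}{1 \left(3 - 6\right) 3} = - \frac{26792}{27165} - \frac{35604}{1 \left(-3\right) 3} = - \frac{26792}{27165} - \frac{35604}{\left(-3\right) 3} = - \frac{26792}{27165} - \frac{35604}{-9} = - \frac{26792}{27165} - -3956 = - \frac{26792}{27165} + 3956 = \frac{107437948}{27165}$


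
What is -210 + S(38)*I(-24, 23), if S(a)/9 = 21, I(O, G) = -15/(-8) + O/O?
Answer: 2667/8 ≈ 333.38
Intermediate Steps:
I(O, G) = 23/8 (I(O, G) = -15*(-⅛) + 1 = 15/8 + 1 = 23/8)
S(a) = 189 (S(a) = 9*21 = 189)
-210 + S(38)*I(-24, 23) = -210 + 189*(23/8) = -210 + 4347/8 = 2667/8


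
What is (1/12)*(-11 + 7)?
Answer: -⅓ ≈ -0.33333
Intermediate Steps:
(1/12)*(-11 + 7) = (1*(1/12))*(-4) = (1/12)*(-4) = -⅓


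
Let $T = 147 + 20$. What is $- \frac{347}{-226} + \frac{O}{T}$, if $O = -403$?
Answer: $- \frac{33129}{37742} \approx -0.87778$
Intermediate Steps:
$T = 167$
$- \frac{347}{-226} + \frac{O}{T} = - \frac{347}{-226} - \frac{403}{167} = \left(-347\right) \left(- \frac{1}{226}\right) - \frac{403}{167} = \frac{347}{226} - \frac{403}{167} = - \frac{33129}{37742}$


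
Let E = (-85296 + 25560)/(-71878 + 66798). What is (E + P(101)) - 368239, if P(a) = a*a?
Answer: -227346663/635 ≈ -3.5803e+5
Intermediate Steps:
P(a) = a²
E = 7467/635 (E = -59736/(-5080) = -59736*(-1/5080) = 7467/635 ≈ 11.759)
(E + P(101)) - 368239 = (7467/635 + 101²) - 368239 = (7467/635 + 10201) - 368239 = 6485102/635 - 368239 = -227346663/635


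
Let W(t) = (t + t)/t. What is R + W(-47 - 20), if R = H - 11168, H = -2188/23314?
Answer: -130163156/11657 ≈ -11166.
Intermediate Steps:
H = -1094/11657 (H = -2188*1/23314 = -1094/11657 ≈ -0.093849)
R = -130186470/11657 (R = -1094/11657 - 11168 = -130186470/11657 ≈ -11168.)
W(t) = 2 (W(t) = (2*t)/t = 2)
R + W(-47 - 20) = -130186470/11657 + 2 = -130163156/11657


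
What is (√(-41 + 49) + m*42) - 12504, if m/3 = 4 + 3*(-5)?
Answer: -13890 + 2*√2 ≈ -13887.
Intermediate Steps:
m = -33 (m = 3*(4 + 3*(-5)) = 3*(4 - 15) = 3*(-11) = -33)
(√(-41 + 49) + m*42) - 12504 = (√(-41 + 49) - 33*42) - 12504 = (√8 - 1386) - 12504 = (2*√2 - 1386) - 12504 = (-1386 + 2*√2) - 12504 = -13890 + 2*√2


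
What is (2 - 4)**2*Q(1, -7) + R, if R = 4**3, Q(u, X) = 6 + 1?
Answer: 92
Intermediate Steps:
Q(u, X) = 7
R = 64
(2 - 4)**2*Q(1, -7) + R = (2 - 4)**2*7 + 64 = (-2)**2*7 + 64 = 4*7 + 64 = 28 + 64 = 92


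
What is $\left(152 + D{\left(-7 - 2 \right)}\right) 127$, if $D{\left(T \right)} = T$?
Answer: $18161$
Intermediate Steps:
$\left(152 + D{\left(-7 - 2 \right)}\right) 127 = \left(152 - 9\right) 127 = 143 \cdot 127 = 18161$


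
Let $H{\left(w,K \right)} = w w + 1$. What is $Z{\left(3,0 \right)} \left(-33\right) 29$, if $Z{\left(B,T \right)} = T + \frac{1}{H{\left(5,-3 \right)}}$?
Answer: $- \frac{957}{26} \approx -36.808$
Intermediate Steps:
$H{\left(w,K \right)} = 1 + w^{2}$ ($H{\left(w,K \right)} = w^{2} + 1 = 1 + w^{2}$)
$Z{\left(B,T \right)} = \frac{1}{26} + T$ ($Z{\left(B,T \right)} = T + \frac{1}{1 + 5^{2}} = T + \frac{1}{1 + 25} = T + \frac{1}{26} = \frac{1}{26} + T$)
$Z{\left(3,0 \right)} \left(-33\right) 29 = \left(\frac{1}{26} + 0\right) \left(-33\right) 29 = \frac{1}{26} \left(-33\right) 29 = \left(- \frac{33}{26}\right) 29 = - \frac{957}{26}$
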